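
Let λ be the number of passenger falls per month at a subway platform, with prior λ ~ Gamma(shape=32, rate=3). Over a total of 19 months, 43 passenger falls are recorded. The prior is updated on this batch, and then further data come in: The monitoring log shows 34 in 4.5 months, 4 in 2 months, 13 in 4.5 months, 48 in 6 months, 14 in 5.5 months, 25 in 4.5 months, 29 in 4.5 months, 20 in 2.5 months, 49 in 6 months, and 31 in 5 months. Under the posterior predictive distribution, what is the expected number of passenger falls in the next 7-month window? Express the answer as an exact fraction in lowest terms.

Total count 43 over total exposure 19 months.
After the first batch: Gamma(32 + 43, 3 + 19) = Gamma(75, 22).
Total count: 34 + 4 + 13 + 48 + 14 + 25 + 29 + 20 + 49 + 31 = 267.
Total exposure: 4.5 + 2 + 4.5 + 6 + 5.5 + 4.5 + 4.5 + 2.5 + 6 + 5 = 45 months.
After the second batch: Gamma(75 + 267, 22 + 45) = Gamma(342, 67).
Predictive mean over a 7-month window = T·E[λ|data] = 7·342/67 = 2394/67.

2394/67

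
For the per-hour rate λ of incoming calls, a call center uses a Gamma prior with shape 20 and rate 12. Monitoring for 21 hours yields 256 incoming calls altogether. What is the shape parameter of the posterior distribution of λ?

276

Total count 256 over total exposure 21 hours.
The Gamma prior is conjugate for the Poisson rate, so λ | data ~ Gamma(20+256, 12+21) = Gamma(276, 33).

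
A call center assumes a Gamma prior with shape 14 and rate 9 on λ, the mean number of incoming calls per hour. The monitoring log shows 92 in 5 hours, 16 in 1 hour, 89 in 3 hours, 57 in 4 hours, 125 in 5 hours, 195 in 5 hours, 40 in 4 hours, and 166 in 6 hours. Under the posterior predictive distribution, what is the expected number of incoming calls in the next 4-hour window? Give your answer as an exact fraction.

1588/21

Total count: 92 + 16 + 89 + 57 + 125 + 195 + 40 + 166 = 780.
Total exposure: 5 + 1 + 3 + 4 + 5 + 5 + 4 + 6 = 33 hours.
Gamma(α, β) with Poisson data over total exposure Σt gives posterior Gamma(α+Σx, β+Σt) = Gamma(794, 42).
Predictive mean over a 4-hour window = T·E[λ|data] = 4·794/42 = 1588/21.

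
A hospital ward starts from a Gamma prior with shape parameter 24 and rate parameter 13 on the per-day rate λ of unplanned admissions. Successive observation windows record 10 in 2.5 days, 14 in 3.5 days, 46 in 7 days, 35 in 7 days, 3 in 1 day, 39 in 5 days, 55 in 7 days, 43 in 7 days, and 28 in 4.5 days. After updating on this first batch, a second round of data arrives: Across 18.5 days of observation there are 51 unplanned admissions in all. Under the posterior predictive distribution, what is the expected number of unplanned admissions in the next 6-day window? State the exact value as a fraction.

522/19

Total count: 10 + 14 + 46 + 35 + 3 + 39 + 55 + 43 + 28 = 273.
Total exposure: 2.5 + 3.5 + 7 + 7 + 1 + 5 + 7 + 7 + 4.5 = 44.5 days.
After the first batch: Gamma(24 + 273, 13 + 44.5) = Gamma(297, 115/2).
Total count 51 over total exposure 18.5 days.
After the second batch: Gamma(297 + 51, 115/2 + 18.5) = Gamma(348, 76).
Predictive mean over a 6-day window = T·E[λ|data] = 6·348/76 = 522/19.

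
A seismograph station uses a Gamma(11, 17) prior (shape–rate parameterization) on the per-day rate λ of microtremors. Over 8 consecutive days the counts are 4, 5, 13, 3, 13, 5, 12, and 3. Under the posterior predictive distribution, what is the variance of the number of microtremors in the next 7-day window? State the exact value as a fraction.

Total count: 4 + 5 + 13 + 3 + 13 + 5 + 12 + 3 = 58.
Total exposure: 8 days.
Conjugate update: add total count to the shape and total exposure to the rate, giving Gamma(69, 25).
The posterior predictive for a window of length T is Negative Binomial with variance T·α'·(β'+T)/β'² = 7·69·32/625 = 15456/625.

15456/625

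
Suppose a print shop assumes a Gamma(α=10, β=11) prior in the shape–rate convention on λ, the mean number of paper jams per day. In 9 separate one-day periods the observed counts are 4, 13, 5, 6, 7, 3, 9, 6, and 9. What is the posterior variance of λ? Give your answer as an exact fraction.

Total count: 4 + 13 + 5 + 6 + 7 + 3 + 9 + 6 + 9 = 62.
Total exposure: 9 days.
Posterior: α' = 10 + 62 = 72, β' = 11 + 9 = 20.
Posterior variance = α'/β'² = 72/400 = 9/50.

9/50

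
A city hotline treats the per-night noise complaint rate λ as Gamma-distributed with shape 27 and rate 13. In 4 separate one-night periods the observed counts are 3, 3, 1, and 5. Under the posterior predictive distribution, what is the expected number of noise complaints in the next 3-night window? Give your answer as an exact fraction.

117/17

Total count: 3 + 3 + 1 + 5 = 12.
Total exposure: 4 nights.
The Gamma prior is conjugate for the Poisson rate, so λ | data ~ Gamma(27+12, 13+4) = Gamma(39, 17).
Predictive mean over a 3-night window = T·E[λ|data] = 3·39/17 = 117/17.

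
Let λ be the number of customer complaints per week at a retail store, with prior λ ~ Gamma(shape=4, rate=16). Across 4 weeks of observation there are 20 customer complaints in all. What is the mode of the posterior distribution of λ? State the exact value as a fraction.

23/20

Total count 20 over total exposure 4 weeks.
Posterior: α' = 4 + 20 = 24, β' = 16 + 4 = 20.
Posterior mode = (α'−1)/β' = 23/20.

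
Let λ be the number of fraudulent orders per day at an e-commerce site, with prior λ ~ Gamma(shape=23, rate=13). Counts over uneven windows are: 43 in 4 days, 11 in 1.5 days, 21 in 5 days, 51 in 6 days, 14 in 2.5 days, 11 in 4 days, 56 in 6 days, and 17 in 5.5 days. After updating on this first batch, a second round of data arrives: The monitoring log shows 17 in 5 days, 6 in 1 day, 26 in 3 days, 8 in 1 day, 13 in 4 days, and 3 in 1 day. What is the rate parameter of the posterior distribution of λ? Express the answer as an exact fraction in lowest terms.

125/2

Total count: 43 + 11 + 21 + 51 + 14 + 11 + 56 + 17 = 224.
Total exposure: 4 + 1.5 + 5 + 6 + 2.5 + 4 + 6 + 5.5 = 34.5 days.
After the first batch: Gamma(23 + 224, 13 + 34.5) = Gamma(247, 95/2).
Total count: 17 + 6 + 26 + 8 + 13 + 3 = 73.
Total exposure: 5 + 1 + 3 + 1 + 4 + 1 = 15 days.
After the second batch: Gamma(247 + 73, 95/2 + 15) = Gamma(320, 125/2).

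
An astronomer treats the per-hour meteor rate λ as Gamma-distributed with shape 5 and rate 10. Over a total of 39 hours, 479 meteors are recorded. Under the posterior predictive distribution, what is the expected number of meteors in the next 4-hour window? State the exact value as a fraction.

Total count 479 over total exposure 39 hours.
Posterior: α' = 5 + 479 = 484, β' = 10 + 39 = 49.
Predictive mean over a 4-hour window = T·E[λ|data] = 4·484/49 = 1936/49.

1936/49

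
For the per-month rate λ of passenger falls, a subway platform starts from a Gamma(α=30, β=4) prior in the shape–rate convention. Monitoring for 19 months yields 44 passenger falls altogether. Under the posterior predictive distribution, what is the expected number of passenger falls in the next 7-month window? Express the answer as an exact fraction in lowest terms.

518/23

Total count 44 over total exposure 19 months.
Gamma(α, β) with Poisson data over total exposure Σt gives posterior Gamma(α+Σx, β+Σt) = Gamma(74, 23).
Predictive mean over a 7-month window = T·E[λ|data] = 7·74/23 = 518/23.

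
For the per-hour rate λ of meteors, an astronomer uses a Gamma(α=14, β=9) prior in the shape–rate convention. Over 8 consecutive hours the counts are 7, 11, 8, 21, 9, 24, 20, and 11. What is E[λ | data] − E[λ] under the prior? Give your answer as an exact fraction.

887/153

Total count: 7 + 11 + 8 + 21 + 9 + 24 + 20 + 11 = 111.
Total exposure: 8 hours.
Gamma(α, β) with Poisson data over total exposure Σt gives posterior Gamma(α+Σx, β+Σt) = Gamma(125, 17).
Posterior mean = 125/17 = 125/17; prior mean = 14/9 = 14/9. Difference = 125/17 − 14/9 = 887/153.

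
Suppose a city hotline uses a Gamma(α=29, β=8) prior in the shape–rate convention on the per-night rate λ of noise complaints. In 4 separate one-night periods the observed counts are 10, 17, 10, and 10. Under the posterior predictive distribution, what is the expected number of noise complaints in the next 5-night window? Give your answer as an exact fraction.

Total count: 10 + 17 + 10 + 10 = 47.
Total exposure: 4 nights.
By Gamma–Poisson conjugacy, the posterior is Gamma(α + Σx, β + Σt) = Gamma(29 + 47, 8 + 4) = Gamma(76, 12).
Predictive mean over a 5-night window = T·E[λ|data] = 5·76/12 = 95/3.

95/3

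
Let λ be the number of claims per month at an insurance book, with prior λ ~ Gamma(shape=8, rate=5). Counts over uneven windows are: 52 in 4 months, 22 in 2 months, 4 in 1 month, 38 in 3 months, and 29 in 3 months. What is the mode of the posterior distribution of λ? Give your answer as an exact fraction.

Total count: 52 + 22 + 4 + 38 + 29 = 145.
Total exposure: 4 + 2 + 1 + 3 + 3 = 13 months.
By Gamma–Poisson conjugacy, the posterior is Gamma(α + Σx, β + Σt) = Gamma(8 + 145, 5 + 13) = Gamma(153, 18).
Posterior mode = (α'−1)/β' = 152/18 = 76/9.

76/9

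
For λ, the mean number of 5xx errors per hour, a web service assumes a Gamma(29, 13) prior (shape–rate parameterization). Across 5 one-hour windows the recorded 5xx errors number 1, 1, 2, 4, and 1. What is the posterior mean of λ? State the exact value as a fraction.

19/9

Total count: 1 + 1 + 2 + 4 + 1 = 9.
Total exposure: 5 hours.
Gamma(α, β) with Poisson data over total exposure Σt gives posterior Gamma(α+Σx, β+Σt) = Gamma(38, 18).
Posterior mean = α'/β' = 38/18 = 19/9.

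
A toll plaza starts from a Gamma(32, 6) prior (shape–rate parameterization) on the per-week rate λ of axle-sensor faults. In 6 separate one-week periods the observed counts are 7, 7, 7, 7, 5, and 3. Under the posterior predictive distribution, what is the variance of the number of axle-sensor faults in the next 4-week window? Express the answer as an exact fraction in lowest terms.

Total count: 7 + 7 + 7 + 7 + 5 + 3 = 36.
Total exposure: 6 weeks.
Gamma(α, β) with Poisson data over total exposure Σt gives posterior Gamma(α+Σx, β+Σt) = Gamma(68, 12).
The posterior predictive for a window of length T is Negative Binomial with variance T·α'·(β'+T)/β'² = 4·68·16/144 = 272/9.

272/9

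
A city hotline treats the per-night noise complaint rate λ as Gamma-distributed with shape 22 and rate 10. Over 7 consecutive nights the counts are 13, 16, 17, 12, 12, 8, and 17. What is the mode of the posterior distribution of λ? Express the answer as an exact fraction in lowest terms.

Total count: 13 + 16 + 17 + 12 + 12 + 8 + 17 = 95.
Total exposure: 7 nights.
Posterior: α' = 22 + 95 = 117, β' = 10 + 7 = 17.
Posterior mode = (α'−1)/β' = 116/17.

116/17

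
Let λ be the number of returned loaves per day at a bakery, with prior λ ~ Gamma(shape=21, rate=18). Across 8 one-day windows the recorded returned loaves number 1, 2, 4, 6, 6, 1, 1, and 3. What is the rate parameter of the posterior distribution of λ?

26

Total count: 1 + 2 + 4 + 6 + 6 + 1 + 1 + 3 = 24.
Total exposure: 8 days.
Gamma(α, β) with Poisson data over total exposure Σt gives posterior Gamma(α+Σx, β+Σt) = Gamma(45, 26).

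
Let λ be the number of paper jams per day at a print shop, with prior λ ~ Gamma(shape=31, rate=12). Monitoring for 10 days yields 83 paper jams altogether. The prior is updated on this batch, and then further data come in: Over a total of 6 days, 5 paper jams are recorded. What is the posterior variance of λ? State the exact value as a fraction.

17/112

Total count 83 over total exposure 10 days.
After the first batch: Gamma(31 + 83, 12 + 10) = Gamma(114, 22).
Total count 5 over total exposure 6 days.
After the second batch: Gamma(114 + 5, 22 + 6) = Gamma(119, 28).
Posterior variance = α'/β'² = 119/784 = 17/112.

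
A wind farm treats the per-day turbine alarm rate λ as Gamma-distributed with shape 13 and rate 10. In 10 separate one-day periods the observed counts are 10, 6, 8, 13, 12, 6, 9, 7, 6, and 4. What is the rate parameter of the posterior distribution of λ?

20

Total count: 10 + 6 + 8 + 13 + 12 + 6 + 9 + 7 + 6 + 4 = 81.
Total exposure: 10 days.
By Gamma–Poisson conjugacy, the posterior is Gamma(α + Σx, β + Σt) = Gamma(13 + 81, 10 + 10) = Gamma(94, 20).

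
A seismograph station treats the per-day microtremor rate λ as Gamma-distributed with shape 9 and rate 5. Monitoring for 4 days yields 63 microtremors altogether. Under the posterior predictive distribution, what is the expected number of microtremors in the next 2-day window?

Total count 63 over total exposure 4 days.
Conjugate update: add total count to the shape and total exposure to the rate, giving Gamma(72, 9).
Predictive mean over a 2-day window = T·E[λ|data] = 2·72/9 = 16.

16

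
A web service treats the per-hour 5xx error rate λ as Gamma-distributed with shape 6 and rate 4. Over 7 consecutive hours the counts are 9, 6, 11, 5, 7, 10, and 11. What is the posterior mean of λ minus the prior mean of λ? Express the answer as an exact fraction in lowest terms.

Total count: 9 + 6 + 11 + 5 + 7 + 10 + 11 = 59.
Total exposure: 7 hours.
Posterior: α' = 6 + 59 = 65, β' = 4 + 7 = 11.
Posterior mean = 65/11 = 65/11; prior mean = 6/4 = 3/2. Difference = 65/11 − 3/2 = 97/22.

97/22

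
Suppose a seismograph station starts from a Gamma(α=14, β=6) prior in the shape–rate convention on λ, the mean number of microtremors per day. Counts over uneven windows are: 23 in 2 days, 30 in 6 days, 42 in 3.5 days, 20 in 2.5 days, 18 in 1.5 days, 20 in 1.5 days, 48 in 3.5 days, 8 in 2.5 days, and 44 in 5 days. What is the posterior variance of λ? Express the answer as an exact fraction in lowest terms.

267/1156

Total count: 23 + 30 + 42 + 20 + 18 + 20 + 48 + 8 + 44 = 253.
Total exposure: 2 + 6 + 3.5 + 2.5 + 1.5 + 1.5 + 3.5 + 2.5 + 5 = 28 days.
The Gamma prior is conjugate for the Poisson rate, so λ | data ~ Gamma(14+253, 6+28) = Gamma(267, 34).
Posterior variance = α'/β'² = 267/1156.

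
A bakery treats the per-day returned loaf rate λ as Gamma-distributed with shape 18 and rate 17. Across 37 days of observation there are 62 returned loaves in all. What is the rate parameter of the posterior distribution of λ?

Total count 62 over total exposure 37 days.
Posterior: α' = 18 + 62 = 80, β' = 17 + 37 = 54.

54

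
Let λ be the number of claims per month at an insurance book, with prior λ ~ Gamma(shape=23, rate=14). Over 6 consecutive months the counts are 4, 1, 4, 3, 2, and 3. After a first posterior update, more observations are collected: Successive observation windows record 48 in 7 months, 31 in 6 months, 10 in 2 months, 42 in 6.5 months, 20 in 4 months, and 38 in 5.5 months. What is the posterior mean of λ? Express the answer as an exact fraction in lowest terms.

Total count: 4 + 1 + 4 + 3 + 2 + 3 = 17.
Total exposure: 6 months.
After the first batch: Gamma(23 + 17, 14 + 6) = Gamma(40, 20).
Total count: 48 + 31 + 10 + 42 + 20 + 38 = 189.
Total exposure: 7 + 6 + 2 + 6.5 + 4 + 5.5 = 31 months.
After the second batch: Gamma(40 + 189, 20 + 31) = Gamma(229, 51).
Posterior mean = α'/β' = 229/51.

229/51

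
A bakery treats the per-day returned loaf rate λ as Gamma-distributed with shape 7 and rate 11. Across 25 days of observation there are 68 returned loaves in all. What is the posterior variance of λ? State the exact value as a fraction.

Total count 68 over total exposure 25 days.
By Gamma–Poisson conjugacy, the posterior is Gamma(α + Σx, β + Σt) = Gamma(7 + 68, 11 + 25) = Gamma(75, 36).
Posterior variance = α'/β'² = 75/1296 = 25/432.

25/432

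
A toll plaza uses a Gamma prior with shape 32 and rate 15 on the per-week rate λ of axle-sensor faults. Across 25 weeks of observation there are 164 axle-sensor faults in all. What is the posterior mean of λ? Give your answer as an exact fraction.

49/10

Total count 164 over total exposure 25 weeks.
By Gamma–Poisson conjugacy, the posterior is Gamma(α + Σx, β + Σt) = Gamma(32 + 164, 15 + 25) = Gamma(196, 40).
Posterior mean = α'/β' = 196/40 = 49/10.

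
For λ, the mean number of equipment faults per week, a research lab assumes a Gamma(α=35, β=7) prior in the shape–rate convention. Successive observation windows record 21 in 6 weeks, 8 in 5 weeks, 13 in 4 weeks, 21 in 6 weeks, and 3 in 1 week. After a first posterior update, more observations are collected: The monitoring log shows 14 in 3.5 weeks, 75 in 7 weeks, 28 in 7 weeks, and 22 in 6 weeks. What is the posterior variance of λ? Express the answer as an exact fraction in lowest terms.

Total count: 21 + 8 + 13 + 21 + 3 = 66.
Total exposure: 6 + 5 + 4 + 6 + 1 = 22 weeks.
After the first batch: Gamma(35 + 66, 7 + 22) = Gamma(101, 29).
Total count: 14 + 75 + 28 + 22 = 139.
Total exposure: 3.5 + 7 + 7 + 6 = 23.5 weeks.
After the second batch: Gamma(101 + 139, 29 + 23.5) = Gamma(240, 105/2).
Posterior variance = α'/β'² = 240/(11025/4) = 64/735.

64/735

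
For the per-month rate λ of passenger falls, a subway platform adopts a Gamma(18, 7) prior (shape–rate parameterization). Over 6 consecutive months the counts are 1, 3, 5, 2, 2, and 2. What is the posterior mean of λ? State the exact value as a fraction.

33/13

Total count: 1 + 3 + 5 + 2 + 2 + 2 = 15.
Total exposure: 6 months.
Posterior: α' = 18 + 15 = 33, β' = 7 + 6 = 13.
Posterior mean = α'/β' = 33/13.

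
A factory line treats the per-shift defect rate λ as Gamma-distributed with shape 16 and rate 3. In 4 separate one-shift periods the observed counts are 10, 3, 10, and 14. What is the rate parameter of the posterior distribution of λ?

Total count: 10 + 3 + 10 + 14 = 37.
Total exposure: 4 shifts.
Posterior: α' = 16 + 37 = 53, β' = 3 + 4 = 7.

7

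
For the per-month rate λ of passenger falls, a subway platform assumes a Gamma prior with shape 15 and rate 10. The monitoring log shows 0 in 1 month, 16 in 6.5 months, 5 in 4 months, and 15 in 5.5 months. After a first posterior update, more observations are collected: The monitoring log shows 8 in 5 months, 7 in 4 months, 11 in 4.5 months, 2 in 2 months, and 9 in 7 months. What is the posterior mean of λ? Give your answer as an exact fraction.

16/9

Total count: 0 + 16 + 5 + 15 = 36.
Total exposure: 1 + 6.5 + 4 + 5.5 = 17 months.
After the first batch: Gamma(15 + 36, 10 + 17) = Gamma(51, 27).
Total count: 8 + 7 + 11 + 2 + 9 = 37.
Total exposure: 5 + 4 + 4.5 + 2 + 7 = 22.5 months.
After the second batch: Gamma(51 + 37, 27 + 22.5) = Gamma(88, 99/2).
Posterior mean = α'/β' = 88/(99/2) = 16/9.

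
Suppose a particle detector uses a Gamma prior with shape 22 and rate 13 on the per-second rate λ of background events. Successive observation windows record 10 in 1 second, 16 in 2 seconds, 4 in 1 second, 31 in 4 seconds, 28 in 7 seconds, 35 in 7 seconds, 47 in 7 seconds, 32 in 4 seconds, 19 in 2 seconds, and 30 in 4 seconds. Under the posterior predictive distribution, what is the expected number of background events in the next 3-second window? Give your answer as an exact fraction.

Total count: 10 + 16 + 4 + 31 + 28 + 35 + 47 + 32 + 19 + 30 = 252.
Total exposure: 1 + 2 + 1 + 4 + 7 + 7 + 7 + 4 + 2 + 4 = 39 seconds.
By Gamma–Poisson conjugacy, the posterior is Gamma(α + Σx, β + Σt) = Gamma(22 + 252, 13 + 39) = Gamma(274, 52).
Predictive mean over a 3-second window = T·E[λ|data] = 3·274/52 = 411/26.

411/26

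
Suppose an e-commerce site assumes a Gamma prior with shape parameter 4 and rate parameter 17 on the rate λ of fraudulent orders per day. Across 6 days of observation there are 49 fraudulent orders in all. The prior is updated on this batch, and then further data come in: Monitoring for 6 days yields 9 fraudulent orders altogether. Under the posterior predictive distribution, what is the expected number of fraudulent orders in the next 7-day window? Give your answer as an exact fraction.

434/29

Total count 49 over total exposure 6 days.
After the first batch: Gamma(4 + 49, 17 + 6) = Gamma(53, 23).
Total count 9 over total exposure 6 days.
After the second batch: Gamma(53 + 9, 23 + 6) = Gamma(62, 29).
Predictive mean over a 7-day window = T·E[λ|data] = 7·62/29 = 434/29.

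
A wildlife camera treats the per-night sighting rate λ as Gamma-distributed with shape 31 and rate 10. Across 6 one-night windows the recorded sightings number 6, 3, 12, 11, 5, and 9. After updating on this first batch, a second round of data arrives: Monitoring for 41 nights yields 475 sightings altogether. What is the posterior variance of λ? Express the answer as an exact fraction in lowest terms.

184/1083

Total count: 6 + 3 + 12 + 11 + 5 + 9 = 46.
Total exposure: 6 nights.
After the first batch: Gamma(31 + 46, 10 + 6) = Gamma(77, 16).
Total count 475 over total exposure 41 nights.
After the second batch: Gamma(77 + 475, 16 + 41) = Gamma(552, 57).
Posterior variance = α'/β'² = 552/3249 = 184/1083.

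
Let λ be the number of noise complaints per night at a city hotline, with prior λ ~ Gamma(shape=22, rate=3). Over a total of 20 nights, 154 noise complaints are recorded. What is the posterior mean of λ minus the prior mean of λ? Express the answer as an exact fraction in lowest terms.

Total count 154 over total exposure 20 nights.
Posterior: α' = 22 + 154 = 176, β' = 3 + 20 = 23.
Posterior mean = 176/23 = 176/23; prior mean = 22/3 = 22/3. Difference = 176/23 − 22/3 = 22/69.

22/69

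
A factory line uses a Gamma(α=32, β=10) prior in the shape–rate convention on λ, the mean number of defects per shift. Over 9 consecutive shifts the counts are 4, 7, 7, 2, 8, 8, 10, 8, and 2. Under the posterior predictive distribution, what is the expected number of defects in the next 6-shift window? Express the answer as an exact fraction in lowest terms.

528/19

Total count: 4 + 7 + 7 + 2 + 8 + 8 + 10 + 8 + 2 = 56.
Total exposure: 9 shifts.
By Gamma–Poisson conjugacy, the posterior is Gamma(α + Σx, β + Σt) = Gamma(32 + 56, 10 + 9) = Gamma(88, 19).
Predictive mean over a 6-shift window = T·E[λ|data] = 6·88/19 = 528/19.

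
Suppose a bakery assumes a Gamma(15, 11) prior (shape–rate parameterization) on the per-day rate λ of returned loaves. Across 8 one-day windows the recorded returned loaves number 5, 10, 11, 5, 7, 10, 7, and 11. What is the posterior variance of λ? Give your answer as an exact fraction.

81/361

Total count: 5 + 10 + 11 + 5 + 7 + 10 + 7 + 11 = 66.
Total exposure: 8 days.
The Gamma prior is conjugate for the Poisson rate, so λ | data ~ Gamma(15+66, 11+8) = Gamma(81, 19).
Posterior variance = α'/β'² = 81/361.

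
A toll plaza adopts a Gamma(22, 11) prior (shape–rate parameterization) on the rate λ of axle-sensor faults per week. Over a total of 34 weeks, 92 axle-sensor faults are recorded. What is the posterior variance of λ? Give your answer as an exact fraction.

38/675

Total count 92 over total exposure 34 weeks.
The Gamma prior is conjugate for the Poisson rate, so λ | data ~ Gamma(22+92, 11+34) = Gamma(114, 45).
Posterior variance = α'/β'² = 114/2025 = 38/675.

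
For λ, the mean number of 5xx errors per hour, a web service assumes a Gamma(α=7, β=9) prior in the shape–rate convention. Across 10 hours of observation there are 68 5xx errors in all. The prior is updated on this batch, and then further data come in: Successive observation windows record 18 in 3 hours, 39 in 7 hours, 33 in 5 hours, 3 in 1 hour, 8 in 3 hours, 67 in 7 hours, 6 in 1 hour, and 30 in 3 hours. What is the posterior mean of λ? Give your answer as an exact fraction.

279/49

Total count 68 over total exposure 10 hours.
After the first batch: Gamma(7 + 68, 9 + 10) = Gamma(75, 19).
Total count: 18 + 39 + 33 + 3 + 8 + 67 + 6 + 30 = 204.
Total exposure: 3 + 7 + 5 + 1 + 3 + 7 + 1 + 3 = 30 hours.
After the second batch: Gamma(75 + 204, 19 + 30) = Gamma(279, 49).
Posterior mean = α'/β' = 279/49.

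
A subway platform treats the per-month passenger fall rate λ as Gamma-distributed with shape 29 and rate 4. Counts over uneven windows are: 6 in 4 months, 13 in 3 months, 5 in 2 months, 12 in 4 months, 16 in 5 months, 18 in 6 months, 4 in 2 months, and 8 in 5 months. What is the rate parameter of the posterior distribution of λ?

Total count: 6 + 13 + 5 + 12 + 16 + 18 + 4 + 8 = 82.
Total exposure: 4 + 3 + 2 + 4 + 5 + 6 + 2 + 5 = 31 months.
Conjugate update: add total count to the shape and total exposure to the rate, giving Gamma(111, 35).

35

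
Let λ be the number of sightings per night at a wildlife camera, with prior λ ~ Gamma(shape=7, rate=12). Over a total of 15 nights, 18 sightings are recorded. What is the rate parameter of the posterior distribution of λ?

Total count 18 over total exposure 15 nights.
Posterior: α' = 7 + 18 = 25, β' = 12 + 15 = 27.

27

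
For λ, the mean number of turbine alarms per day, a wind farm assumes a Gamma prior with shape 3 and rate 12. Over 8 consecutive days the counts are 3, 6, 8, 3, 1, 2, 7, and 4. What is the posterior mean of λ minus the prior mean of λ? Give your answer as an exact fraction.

Total count: 3 + 6 + 8 + 3 + 1 + 2 + 7 + 4 = 34.
Total exposure: 8 days.
Gamma(α, β) with Poisson data over total exposure Σt gives posterior Gamma(α+Σx, β+Σt) = Gamma(37, 20).
Posterior mean = 37/20 = 37/20; prior mean = 3/12 = 1/4. Difference = 37/20 − 1/4 = 8/5.

8/5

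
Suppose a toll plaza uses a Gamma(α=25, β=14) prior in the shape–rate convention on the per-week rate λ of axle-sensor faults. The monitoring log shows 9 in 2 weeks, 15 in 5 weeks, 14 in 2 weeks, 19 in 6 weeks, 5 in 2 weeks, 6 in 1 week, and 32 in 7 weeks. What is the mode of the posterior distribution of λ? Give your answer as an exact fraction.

124/39

Total count: 9 + 15 + 14 + 19 + 5 + 6 + 32 = 100.
Total exposure: 2 + 5 + 2 + 6 + 2 + 1 + 7 = 25 weeks.
The Gamma prior is conjugate for the Poisson rate, so λ | data ~ Gamma(25+100, 14+25) = Gamma(125, 39).
Posterior mode = (α'−1)/β' = 124/39.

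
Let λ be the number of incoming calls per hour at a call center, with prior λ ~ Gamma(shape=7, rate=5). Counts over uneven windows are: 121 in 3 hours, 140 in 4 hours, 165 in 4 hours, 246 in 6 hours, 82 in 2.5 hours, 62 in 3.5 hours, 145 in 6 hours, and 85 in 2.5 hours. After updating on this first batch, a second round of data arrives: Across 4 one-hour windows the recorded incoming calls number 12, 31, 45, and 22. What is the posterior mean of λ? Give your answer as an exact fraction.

Total count: 121 + 140 + 165 + 246 + 82 + 62 + 145 + 85 = 1046.
Total exposure: 3 + 4 + 4 + 6 + 2.5 + 3.5 + 6 + 2.5 = 31.5 hours.
After the first batch: Gamma(7 + 1046, 5 + 31.5) = Gamma(1053, 73/2).
Total count: 12 + 31 + 45 + 22 = 110.
Total exposure: 4 hours.
After the second batch: Gamma(1053 + 110, 73/2 + 4) = Gamma(1163, 81/2).
Posterior mean = α'/β' = 1163/(81/2) = 2326/81.

2326/81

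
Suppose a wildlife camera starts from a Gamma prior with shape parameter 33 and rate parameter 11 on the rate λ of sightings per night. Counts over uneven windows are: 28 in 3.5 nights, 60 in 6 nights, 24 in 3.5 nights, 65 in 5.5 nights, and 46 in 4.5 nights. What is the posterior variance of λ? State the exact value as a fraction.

64/289

Total count: 28 + 60 + 24 + 65 + 46 = 223.
Total exposure: 3.5 + 6 + 3.5 + 5.5 + 4.5 = 23 nights.
Posterior: α' = 33 + 223 = 256, β' = 11 + 23 = 34.
Posterior variance = α'/β'² = 256/1156 = 64/289.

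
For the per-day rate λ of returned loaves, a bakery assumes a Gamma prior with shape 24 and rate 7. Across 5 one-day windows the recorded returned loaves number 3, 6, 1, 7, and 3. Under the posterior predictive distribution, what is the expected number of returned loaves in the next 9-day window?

33

Total count: 3 + 6 + 1 + 7 + 3 = 20.
Total exposure: 5 days.
Conjugate update: add total count to the shape and total exposure to the rate, giving Gamma(44, 12).
Predictive mean over a 9-day window = T·E[λ|data] = 9·44/12 = 33.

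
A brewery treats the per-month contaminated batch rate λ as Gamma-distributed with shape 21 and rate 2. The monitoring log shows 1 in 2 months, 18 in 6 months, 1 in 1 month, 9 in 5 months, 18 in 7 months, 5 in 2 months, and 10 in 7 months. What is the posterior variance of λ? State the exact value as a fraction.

Total count: 1 + 18 + 1 + 9 + 18 + 5 + 10 = 62.
Total exposure: 2 + 6 + 1 + 5 + 7 + 2 + 7 = 30 months.
Posterior: α' = 21 + 62 = 83, β' = 2 + 30 = 32.
Posterior variance = α'/β'² = 83/1024.

83/1024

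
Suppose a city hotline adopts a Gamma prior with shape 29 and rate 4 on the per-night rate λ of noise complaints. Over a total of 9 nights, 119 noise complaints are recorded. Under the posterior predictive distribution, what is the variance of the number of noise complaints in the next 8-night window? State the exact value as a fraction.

24864/169

Total count 119 over total exposure 9 nights.
The Gamma prior is conjugate for the Poisson rate, so λ | data ~ Gamma(29+119, 4+9) = Gamma(148, 13).
The posterior predictive for a window of length T is Negative Binomial with variance T·α'·(β'+T)/β'² = 8·148·21/169 = 24864/169.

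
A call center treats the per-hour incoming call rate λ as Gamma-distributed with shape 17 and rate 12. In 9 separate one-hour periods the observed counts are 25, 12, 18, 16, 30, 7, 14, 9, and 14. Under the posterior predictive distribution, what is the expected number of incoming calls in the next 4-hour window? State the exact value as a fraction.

216/7

Total count: 25 + 12 + 18 + 16 + 30 + 7 + 14 + 9 + 14 = 145.
Total exposure: 9 hours.
Posterior: α' = 17 + 145 = 162, β' = 12 + 9 = 21.
Predictive mean over a 4-hour window = T·E[λ|data] = 4·162/21 = 216/7.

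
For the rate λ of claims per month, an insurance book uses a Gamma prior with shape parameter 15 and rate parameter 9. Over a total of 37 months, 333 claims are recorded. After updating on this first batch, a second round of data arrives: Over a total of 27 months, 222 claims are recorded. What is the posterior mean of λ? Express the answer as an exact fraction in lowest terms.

Total count 333 over total exposure 37 months.
After the first batch: Gamma(15 + 333, 9 + 37) = Gamma(348, 46).
Total count 222 over total exposure 27 months.
After the second batch: Gamma(348 + 222, 46 + 27) = Gamma(570, 73).
Posterior mean = α'/β' = 570/73.

570/73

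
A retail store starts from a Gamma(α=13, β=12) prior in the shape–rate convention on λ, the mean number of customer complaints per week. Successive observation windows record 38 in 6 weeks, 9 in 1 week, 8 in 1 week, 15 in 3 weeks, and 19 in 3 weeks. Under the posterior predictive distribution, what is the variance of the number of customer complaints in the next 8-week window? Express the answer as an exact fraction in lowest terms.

Total count: 38 + 9 + 8 + 15 + 19 = 89.
Total exposure: 6 + 1 + 1 + 3 + 3 = 14 weeks.
By Gamma–Poisson conjugacy, the posterior is Gamma(α + Σx, β + Σt) = Gamma(13 + 89, 12 + 14) = Gamma(102, 26).
The posterior predictive for a window of length T is Negative Binomial with variance T·α'·(β'+T)/β'² = 8·102·34/676 = 6936/169.

6936/169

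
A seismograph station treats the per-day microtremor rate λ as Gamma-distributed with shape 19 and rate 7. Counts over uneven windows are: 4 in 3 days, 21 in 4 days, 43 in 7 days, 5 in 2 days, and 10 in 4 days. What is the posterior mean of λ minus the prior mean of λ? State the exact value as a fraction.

67/63

Total count: 4 + 21 + 43 + 5 + 10 = 83.
Total exposure: 3 + 4 + 7 + 2 + 4 = 20 days.
Gamma(α, β) with Poisson data over total exposure Σt gives posterior Gamma(α+Σx, β+Σt) = Gamma(102, 27).
Posterior mean = 102/27 = 34/9; prior mean = 19/7 = 19/7. Difference = 34/9 − 19/7 = 67/63.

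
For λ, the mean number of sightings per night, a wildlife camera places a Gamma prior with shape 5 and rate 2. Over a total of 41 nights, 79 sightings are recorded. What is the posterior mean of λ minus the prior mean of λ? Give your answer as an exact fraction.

-47/86

Total count 79 over total exposure 41 nights.
The Gamma prior is conjugate for the Poisson rate, so λ | data ~ Gamma(5+79, 2+41) = Gamma(84, 43).
Posterior mean = 84/43 = 84/43; prior mean = 5/2 = 5/2. Difference = 84/43 − 5/2 = -47/86.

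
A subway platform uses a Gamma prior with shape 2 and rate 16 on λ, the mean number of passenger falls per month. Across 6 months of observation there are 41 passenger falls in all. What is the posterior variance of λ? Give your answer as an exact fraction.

Total count 41 over total exposure 6 months.
Gamma(α, β) with Poisson data over total exposure Σt gives posterior Gamma(α+Σx, β+Σt) = Gamma(43, 22).
Posterior variance = α'/β'² = 43/484.

43/484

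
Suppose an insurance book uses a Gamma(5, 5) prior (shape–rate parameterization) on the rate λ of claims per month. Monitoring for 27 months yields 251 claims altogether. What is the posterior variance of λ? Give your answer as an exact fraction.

Total count 251 over total exposure 27 months.
Posterior: α' = 5 + 251 = 256, β' = 5 + 27 = 32.
Posterior variance = α'/β'² = 256/1024 = 1/4.

1/4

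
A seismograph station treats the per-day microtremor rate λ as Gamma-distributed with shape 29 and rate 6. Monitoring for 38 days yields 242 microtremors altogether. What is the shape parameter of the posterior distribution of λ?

Total count 242 over total exposure 38 days.
Gamma(α, β) with Poisson data over total exposure Σt gives posterior Gamma(α+Σx, β+Σt) = Gamma(271, 44).

271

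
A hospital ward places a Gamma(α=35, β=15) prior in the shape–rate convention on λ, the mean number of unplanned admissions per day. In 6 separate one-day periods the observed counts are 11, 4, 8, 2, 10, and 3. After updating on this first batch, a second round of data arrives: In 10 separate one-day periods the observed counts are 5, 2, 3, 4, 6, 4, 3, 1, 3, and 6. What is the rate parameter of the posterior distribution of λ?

31

Total count: 11 + 4 + 8 + 2 + 10 + 3 = 38.
Total exposure: 6 days.
After the first batch: Gamma(35 + 38, 15 + 6) = Gamma(73, 21).
Total count: 5 + 2 + 3 + 4 + 6 + 4 + 3 + 1 + 3 + 6 = 37.
Total exposure: 10 days.
After the second batch: Gamma(73 + 37, 21 + 10) = Gamma(110, 31).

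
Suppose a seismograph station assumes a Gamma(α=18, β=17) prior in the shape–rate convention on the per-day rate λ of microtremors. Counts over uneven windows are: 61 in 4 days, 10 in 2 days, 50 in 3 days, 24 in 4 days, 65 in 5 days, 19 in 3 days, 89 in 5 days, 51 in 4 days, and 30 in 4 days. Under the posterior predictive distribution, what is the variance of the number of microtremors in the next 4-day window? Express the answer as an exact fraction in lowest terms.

Total count: 61 + 10 + 50 + 24 + 65 + 19 + 89 + 51 + 30 = 399.
Total exposure: 4 + 2 + 3 + 4 + 5 + 3 + 5 + 4 + 4 = 34 days.
Gamma(α, β) with Poisson data over total exposure Σt gives posterior Gamma(α+Σx, β+Σt) = Gamma(417, 51).
The posterior predictive for a window of length T is Negative Binomial with variance T·α'·(β'+T)/β'² = 4·417·55/2601 = 30580/867.

30580/867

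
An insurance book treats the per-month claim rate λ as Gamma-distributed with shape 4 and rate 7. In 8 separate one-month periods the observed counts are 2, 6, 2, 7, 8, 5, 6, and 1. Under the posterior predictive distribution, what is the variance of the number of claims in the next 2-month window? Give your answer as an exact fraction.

Total count: 2 + 6 + 2 + 7 + 8 + 5 + 6 + 1 = 37.
Total exposure: 8 months.
By Gamma–Poisson conjugacy, the posterior is Gamma(α + Σx, β + Σt) = Gamma(4 + 37, 7 + 8) = Gamma(41, 15).
The posterior predictive for a window of length T is Negative Binomial with variance T·α'·(β'+T)/β'² = 2·41·17/225 = 1394/225.

1394/225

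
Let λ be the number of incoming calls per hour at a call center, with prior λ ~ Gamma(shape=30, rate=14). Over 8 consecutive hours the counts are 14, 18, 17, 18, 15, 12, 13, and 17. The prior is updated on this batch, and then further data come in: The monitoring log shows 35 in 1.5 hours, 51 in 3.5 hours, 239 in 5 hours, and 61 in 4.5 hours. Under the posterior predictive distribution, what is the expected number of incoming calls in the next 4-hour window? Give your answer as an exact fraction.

4320/73

Total count: 14 + 18 + 17 + 18 + 15 + 12 + 13 + 17 = 124.
Total exposure: 8 hours.
After the first batch: Gamma(30 + 124, 14 + 8) = Gamma(154, 22).
Total count: 35 + 51 + 239 + 61 = 386.
Total exposure: 1.5 + 3.5 + 5 + 4.5 = 14.5 hours.
After the second batch: Gamma(154 + 386, 22 + 14.5) = Gamma(540, 73/2).
Predictive mean over a 4-hour window = T·E[λ|data] = 4·540/(73/2) = 4320/73.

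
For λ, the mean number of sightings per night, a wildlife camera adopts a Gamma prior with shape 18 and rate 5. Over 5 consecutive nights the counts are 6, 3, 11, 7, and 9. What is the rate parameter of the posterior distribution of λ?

10

Total count: 6 + 3 + 11 + 7 + 9 = 36.
Total exposure: 5 nights.
The Gamma prior is conjugate for the Poisson rate, so λ | data ~ Gamma(18+36, 5+5) = Gamma(54, 10).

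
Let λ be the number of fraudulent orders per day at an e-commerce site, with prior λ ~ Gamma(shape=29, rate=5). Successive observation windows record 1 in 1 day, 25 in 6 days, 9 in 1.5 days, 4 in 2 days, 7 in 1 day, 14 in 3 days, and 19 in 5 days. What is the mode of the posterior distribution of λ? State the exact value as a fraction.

Total count: 1 + 25 + 9 + 4 + 7 + 14 + 19 = 79.
Total exposure: 1 + 6 + 1.5 + 2 + 1 + 3 + 5 = 19.5 days.
Posterior: α' = 29 + 79 = 108, β' = 5 + 19.5 = 49/2.
Posterior mode = (α'−1)/β' = 107/(49/2) = 214/49.

214/49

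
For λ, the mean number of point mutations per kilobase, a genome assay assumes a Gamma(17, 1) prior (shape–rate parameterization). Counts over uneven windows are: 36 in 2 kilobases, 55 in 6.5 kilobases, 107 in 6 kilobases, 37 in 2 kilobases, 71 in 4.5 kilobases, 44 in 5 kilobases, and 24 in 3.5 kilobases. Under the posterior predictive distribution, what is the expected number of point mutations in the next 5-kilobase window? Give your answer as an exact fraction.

Total count: 36 + 55 + 107 + 37 + 71 + 44 + 24 = 374.
Total exposure: 2 + 6.5 + 6 + 2 + 4.5 + 5 + 3.5 = 29.5 kilobases.
Posterior: α' = 17 + 374 = 391, β' = 1 + 29.5 = 61/2.
Predictive mean over a 5-kilobase window = T·E[λ|data] = 5·391/(61/2) = 3910/61.

3910/61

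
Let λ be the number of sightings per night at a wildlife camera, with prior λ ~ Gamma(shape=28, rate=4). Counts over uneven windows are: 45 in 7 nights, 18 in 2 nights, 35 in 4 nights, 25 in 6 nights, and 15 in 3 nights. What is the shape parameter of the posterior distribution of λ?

Total count: 45 + 18 + 35 + 25 + 15 = 138.
Total exposure: 7 + 2 + 4 + 6 + 3 = 22 nights.
The Gamma prior is conjugate for the Poisson rate, so λ | data ~ Gamma(28+138, 4+22) = Gamma(166, 26).

166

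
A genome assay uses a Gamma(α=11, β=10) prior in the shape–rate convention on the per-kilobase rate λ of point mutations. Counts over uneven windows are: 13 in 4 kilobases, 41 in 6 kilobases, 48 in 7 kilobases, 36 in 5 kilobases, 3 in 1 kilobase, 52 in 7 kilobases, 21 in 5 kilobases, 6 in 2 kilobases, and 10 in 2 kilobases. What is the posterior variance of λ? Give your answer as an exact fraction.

Total count: 13 + 41 + 48 + 36 + 3 + 52 + 21 + 6 + 10 = 230.
Total exposure: 4 + 6 + 7 + 5 + 1 + 7 + 5 + 2 + 2 = 39 kilobases.
Posterior: α' = 11 + 230 = 241, β' = 10 + 39 = 49.
Posterior variance = α'/β'² = 241/2401.

241/2401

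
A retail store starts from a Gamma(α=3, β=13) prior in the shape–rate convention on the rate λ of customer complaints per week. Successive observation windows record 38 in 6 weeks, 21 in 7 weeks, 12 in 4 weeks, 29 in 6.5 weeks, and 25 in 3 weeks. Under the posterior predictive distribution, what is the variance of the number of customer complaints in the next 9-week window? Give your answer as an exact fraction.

Total count: 38 + 21 + 12 + 29 + 25 = 125.
Total exposure: 6 + 7 + 4 + 6.5 + 3 = 26.5 weeks.
Gamma(α, β) with Poisson data over total exposure Σt gives posterior Gamma(α+Σx, β+Σt) = Gamma(128, 79/2).
The posterior predictive for a window of length T is Negative Binomial with variance T·α'·(β'+T)/β'² = 9·128·(97/2)/(6241/4) = 223488/6241.

223488/6241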